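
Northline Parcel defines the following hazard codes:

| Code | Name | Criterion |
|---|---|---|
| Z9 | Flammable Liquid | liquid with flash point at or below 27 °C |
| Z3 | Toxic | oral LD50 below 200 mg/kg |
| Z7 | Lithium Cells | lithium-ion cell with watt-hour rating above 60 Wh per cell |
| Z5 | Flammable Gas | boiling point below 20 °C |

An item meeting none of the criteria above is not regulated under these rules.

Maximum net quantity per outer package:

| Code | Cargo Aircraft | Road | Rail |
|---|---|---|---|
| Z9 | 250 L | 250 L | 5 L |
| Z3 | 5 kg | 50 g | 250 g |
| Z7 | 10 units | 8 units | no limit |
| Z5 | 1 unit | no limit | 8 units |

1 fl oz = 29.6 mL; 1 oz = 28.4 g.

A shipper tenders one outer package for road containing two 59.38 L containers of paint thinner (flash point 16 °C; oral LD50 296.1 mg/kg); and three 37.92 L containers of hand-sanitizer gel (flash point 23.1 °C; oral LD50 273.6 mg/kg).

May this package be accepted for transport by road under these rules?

Yes

Paint thinner: flash point 16 °C ≤ 27 °C → Code Z9 (Flammable Liquid).
The hand-sanitizer gel has flash point 23.1 °C, which is ≤ 27 °C, so it is Code Z9 (Flammable Liquid).
Code Z9 net quantity: (two 59.38 L containers = 118.76 L) + (three 37.92 L containers = 113.76 L) = 232.52 L.
232.52 L ≤ 250 L (road limit, Code Z9) — within limit.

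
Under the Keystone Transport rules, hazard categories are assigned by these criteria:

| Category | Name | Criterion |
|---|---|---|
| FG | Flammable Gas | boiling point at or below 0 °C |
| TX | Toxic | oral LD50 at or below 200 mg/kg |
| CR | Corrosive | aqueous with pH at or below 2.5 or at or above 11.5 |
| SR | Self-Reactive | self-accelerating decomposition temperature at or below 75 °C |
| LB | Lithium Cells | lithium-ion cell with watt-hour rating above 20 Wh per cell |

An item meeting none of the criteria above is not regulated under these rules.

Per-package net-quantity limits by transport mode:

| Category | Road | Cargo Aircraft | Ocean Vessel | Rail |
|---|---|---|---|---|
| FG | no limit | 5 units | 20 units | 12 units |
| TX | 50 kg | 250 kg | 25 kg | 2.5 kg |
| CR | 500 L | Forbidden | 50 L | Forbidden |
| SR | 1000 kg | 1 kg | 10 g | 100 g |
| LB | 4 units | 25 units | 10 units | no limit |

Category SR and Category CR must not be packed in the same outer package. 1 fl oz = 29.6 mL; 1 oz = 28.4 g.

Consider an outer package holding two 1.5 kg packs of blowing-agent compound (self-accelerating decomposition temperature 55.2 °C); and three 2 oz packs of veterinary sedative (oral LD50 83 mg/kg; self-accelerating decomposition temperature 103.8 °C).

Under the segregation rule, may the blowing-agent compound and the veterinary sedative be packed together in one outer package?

Yes

Self-accelerating decomposition temperature 55.2 °C meets the Category SR criterion (Self-Reactive), so the blowing-agent compound is Category SR.
The veterinary sedative has oral LD50 83 mg/kg, which is ≤ 200 mg/kg, so it is Category TX (Toxic).
No segregation rule bars Category SR with Category TX.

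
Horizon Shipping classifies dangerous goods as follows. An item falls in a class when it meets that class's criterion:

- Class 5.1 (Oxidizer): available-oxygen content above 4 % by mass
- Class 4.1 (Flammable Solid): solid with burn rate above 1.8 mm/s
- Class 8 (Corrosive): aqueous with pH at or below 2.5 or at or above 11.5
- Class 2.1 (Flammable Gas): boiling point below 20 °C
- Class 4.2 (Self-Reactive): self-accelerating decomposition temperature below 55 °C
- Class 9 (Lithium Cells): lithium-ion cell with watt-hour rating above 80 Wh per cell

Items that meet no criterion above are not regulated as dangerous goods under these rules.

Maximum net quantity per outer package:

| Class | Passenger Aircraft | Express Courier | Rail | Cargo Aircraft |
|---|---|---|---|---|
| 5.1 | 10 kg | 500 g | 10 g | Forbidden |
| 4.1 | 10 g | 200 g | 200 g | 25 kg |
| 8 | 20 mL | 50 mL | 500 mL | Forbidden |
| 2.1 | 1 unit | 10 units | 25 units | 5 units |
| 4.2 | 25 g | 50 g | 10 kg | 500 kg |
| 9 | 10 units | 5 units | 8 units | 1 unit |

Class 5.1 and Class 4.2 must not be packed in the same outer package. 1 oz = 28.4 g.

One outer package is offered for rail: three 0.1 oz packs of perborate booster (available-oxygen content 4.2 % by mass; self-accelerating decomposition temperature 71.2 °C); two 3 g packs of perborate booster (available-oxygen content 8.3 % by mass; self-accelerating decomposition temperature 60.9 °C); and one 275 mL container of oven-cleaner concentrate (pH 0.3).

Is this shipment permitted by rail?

With available-oxygen content 4.2 % by mass (> 4 % by mass), the perborate booster falls in Class 5.1.
Perborate booster: available-oxygen content 8.3 % by mass > 4 % by mass → Class 5.1 (Oxidizer).
With pH 0.3 (≤ 2.5), the oven-cleaner concentrate falls in Class 8.
Total Class 5.1: (three 0.1 oz packs = 8.52 g) + (two 3 g packs = 6 g) = 14.52 g.
14.52 g > 10 g (rail limit, Class 5.1) — over the limit.
Class 8 quantity: 275 mL.
275 mL is within the rail limit of 500 mL for Class 8.
The segregation rule (Class 5.1 with Class 4.2) does not apply to Class 5.1 with Class 8.

No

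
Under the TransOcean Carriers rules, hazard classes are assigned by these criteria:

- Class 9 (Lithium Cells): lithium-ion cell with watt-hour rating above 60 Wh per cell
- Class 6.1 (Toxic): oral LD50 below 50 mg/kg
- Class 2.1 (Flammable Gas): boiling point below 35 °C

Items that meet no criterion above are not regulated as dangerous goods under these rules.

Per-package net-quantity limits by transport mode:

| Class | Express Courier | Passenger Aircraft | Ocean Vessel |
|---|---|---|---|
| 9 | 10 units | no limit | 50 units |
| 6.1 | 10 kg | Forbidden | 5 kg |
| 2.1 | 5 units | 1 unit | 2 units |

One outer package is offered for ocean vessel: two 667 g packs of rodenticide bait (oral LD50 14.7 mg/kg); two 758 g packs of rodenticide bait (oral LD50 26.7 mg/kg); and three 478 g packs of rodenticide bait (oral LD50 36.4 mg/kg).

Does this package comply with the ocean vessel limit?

Rodenticide bait: oral LD50 14.7 mg/kg < 50 mg/kg → Class 6.1 (Toxic).
Rodenticide bait: oral LD50 26.7 mg/kg < 50 mg/kg → Class 6.1 (Toxic).
With oral LD50 36.4 mg/kg (< 50 mg/kg), the rodenticide bait falls in Class 6.1.
Total Class 6.1: (two 667 g packs = 1.334 kg) + (two 758 g packs = 1.516 kg) + (three 478 g packs = 1.434 kg) = 4.284 kg.
4.284 kg is within the ocean vessel limit of 5 kg for Class 6.1.

Yes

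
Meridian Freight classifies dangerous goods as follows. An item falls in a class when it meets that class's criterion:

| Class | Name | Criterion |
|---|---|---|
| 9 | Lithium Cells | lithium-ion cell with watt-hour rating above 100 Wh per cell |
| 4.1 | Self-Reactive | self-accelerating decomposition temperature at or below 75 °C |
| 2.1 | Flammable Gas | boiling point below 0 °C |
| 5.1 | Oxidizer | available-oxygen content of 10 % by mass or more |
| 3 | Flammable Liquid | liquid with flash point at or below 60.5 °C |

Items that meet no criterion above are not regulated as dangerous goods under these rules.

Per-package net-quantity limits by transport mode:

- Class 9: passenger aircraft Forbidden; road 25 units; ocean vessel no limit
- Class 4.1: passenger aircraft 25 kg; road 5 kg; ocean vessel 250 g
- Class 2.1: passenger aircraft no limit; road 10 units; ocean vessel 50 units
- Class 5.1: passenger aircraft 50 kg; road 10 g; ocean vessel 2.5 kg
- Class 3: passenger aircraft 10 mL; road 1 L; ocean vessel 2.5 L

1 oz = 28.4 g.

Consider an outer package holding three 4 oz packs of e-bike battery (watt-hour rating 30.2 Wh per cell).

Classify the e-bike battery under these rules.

Not regulated

watt-hour rating 30.2 Wh per cell is not above 100 Wh per cell, so Class 9 does not apply.
No criterion is met, so the item is not regulated.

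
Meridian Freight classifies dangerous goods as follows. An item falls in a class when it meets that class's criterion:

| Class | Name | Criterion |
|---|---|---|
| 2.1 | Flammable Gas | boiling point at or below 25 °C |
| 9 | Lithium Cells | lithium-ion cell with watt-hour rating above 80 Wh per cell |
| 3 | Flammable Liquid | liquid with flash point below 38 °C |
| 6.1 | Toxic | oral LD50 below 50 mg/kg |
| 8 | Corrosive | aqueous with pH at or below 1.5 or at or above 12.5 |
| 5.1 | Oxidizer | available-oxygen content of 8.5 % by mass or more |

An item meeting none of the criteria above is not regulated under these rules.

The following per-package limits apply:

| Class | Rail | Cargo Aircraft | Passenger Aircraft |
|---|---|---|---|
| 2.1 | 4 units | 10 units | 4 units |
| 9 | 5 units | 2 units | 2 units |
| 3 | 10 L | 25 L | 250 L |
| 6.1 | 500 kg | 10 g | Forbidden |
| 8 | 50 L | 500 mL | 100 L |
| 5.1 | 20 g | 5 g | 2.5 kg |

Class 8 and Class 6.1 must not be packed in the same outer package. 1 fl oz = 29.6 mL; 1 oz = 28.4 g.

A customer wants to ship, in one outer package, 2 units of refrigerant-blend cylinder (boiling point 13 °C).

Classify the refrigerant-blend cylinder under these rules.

Class 2.1

With boiling point 13 °C (≤ 25 °C), the refrigerant-blend cylinder falls in Class 2.1.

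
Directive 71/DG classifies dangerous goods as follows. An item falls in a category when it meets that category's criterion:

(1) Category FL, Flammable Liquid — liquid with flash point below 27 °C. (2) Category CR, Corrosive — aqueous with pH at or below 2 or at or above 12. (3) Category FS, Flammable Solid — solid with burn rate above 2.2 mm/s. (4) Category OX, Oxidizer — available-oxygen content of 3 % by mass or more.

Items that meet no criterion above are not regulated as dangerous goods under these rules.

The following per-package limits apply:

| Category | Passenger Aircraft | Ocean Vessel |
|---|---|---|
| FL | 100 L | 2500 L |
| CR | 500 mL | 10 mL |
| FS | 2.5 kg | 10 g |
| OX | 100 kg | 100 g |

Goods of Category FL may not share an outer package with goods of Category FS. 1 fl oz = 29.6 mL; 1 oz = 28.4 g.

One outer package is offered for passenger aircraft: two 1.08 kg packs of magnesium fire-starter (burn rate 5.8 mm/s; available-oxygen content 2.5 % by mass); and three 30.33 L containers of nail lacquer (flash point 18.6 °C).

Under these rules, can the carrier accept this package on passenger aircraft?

Magnesium fire-starter: burn rate 5.8 mm/s > 2.2 mm/s → Category FS (Flammable Solid).
Flash point 18.6 °C meets the Category FL criterion (Flammable Liquid), so the nail lacquer is Category FL.
Category FL quantity: three 30.33 L containers = 90.99 L.
90.99 L is within the passenger aircraft limit of 100 L for Category FL.
Category FS quantity: two 1.08 kg packs = 2.16 kg.
2.16 kg is within the passenger aircraft limit of 2.5 kg for Category FS.
Category FL and Category FS may not share an outer package.

No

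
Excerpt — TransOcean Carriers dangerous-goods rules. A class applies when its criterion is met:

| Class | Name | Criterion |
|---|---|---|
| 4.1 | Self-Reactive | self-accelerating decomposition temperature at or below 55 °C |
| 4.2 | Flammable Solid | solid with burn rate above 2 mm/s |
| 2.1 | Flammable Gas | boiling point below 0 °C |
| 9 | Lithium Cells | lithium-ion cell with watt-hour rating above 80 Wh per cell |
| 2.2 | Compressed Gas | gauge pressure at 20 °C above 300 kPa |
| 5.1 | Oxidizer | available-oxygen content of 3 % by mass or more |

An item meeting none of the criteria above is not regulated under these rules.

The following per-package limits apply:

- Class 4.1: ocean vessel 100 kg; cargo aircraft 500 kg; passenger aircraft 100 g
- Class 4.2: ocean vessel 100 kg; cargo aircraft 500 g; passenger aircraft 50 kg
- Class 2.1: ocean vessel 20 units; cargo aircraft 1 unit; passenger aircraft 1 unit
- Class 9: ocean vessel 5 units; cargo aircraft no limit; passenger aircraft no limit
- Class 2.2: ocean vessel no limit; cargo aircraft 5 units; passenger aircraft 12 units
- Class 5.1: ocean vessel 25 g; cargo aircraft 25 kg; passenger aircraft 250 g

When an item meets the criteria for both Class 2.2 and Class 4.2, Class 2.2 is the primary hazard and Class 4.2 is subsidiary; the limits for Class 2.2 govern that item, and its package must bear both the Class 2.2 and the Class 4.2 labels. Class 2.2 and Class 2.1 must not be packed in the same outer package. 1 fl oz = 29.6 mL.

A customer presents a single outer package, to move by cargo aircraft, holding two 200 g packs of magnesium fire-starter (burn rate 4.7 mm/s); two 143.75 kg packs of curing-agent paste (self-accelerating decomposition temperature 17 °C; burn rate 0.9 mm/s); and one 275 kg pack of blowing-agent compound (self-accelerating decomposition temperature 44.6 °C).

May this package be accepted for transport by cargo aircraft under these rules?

No

Magnesium fire-starter: burn rate 4.7 mm/s > 2 mm/s → Class 4.2 (Flammable Solid).
Self-accelerating decomposition temperature 17 °C meets the Class 4.1 criterion (Self-Reactive), so the curing-agent paste is Class 4.1.
With self-accelerating decomposition temperature 44.6 °C (≤ 55 °C), the blowing-agent compound falls in Class 4.1.
Class 4.1 net quantity: (two 143.75 kg packs = 287.5 kg) + 275 kg = 562.5 kg.
562.5 kg > 500 kg (cargo aircraft limit, Class 4.1) — over the limit.
Class 4.2 quantity: two 200 g packs = 400 g.
That is within the Class 4.2 cargo aircraft limit of 500 g.
The segregation rule (Class 2.2 with Class 2.1) does not apply to Class 4.1 with Class 4.2.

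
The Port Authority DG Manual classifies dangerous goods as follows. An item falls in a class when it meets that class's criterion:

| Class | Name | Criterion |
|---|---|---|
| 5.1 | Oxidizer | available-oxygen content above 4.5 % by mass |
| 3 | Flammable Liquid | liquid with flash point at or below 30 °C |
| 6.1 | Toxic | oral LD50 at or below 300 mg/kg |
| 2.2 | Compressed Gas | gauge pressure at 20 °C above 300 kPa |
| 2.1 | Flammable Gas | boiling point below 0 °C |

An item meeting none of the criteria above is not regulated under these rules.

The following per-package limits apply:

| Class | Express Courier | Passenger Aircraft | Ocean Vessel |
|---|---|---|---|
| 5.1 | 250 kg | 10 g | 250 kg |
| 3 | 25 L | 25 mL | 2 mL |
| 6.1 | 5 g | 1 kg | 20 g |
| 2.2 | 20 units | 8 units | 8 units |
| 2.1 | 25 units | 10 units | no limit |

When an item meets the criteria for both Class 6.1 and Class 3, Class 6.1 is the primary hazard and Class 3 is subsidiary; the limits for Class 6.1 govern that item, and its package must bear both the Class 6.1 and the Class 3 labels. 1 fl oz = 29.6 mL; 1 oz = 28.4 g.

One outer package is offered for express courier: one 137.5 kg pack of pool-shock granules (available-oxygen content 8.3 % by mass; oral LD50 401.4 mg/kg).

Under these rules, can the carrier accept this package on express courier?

Yes

The pool-shock granules have available-oxygen content 8.3 % by mass, which is > 4.5 % by mass, so they are Class 5.1 (Oxidizer).
Class 5.1 quantity: 137.5 kg.
137.5 kg ≤ 250 kg (express courier limit, Class 5.1) — within limit.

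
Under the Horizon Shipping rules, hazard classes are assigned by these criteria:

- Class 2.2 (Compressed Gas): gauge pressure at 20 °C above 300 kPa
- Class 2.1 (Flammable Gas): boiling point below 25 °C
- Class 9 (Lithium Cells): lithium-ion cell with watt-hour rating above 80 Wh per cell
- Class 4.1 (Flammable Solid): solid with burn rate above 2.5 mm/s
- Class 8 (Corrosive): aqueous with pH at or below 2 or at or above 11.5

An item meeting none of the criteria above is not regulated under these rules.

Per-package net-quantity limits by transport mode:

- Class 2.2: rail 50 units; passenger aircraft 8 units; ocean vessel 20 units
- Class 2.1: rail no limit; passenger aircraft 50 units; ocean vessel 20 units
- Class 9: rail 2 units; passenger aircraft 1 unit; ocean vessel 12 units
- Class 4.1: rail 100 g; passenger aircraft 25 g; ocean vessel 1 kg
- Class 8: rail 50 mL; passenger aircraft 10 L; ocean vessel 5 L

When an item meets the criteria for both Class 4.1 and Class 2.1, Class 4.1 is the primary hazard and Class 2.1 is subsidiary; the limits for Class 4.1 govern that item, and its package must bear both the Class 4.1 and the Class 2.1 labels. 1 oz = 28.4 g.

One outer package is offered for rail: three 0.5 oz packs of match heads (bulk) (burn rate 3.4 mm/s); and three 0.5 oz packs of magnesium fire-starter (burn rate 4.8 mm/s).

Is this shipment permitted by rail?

Burn rate 3.4 mm/s meets the Class 4.1 criterion (Flammable Solid), so the match heads (bulk) are Class 4.1.
Magnesium fire-starter: burn rate 4.8 mm/s > 2.5 mm/s → Class 4.1 (Flammable Solid).
Class 4.1 net quantity: (three 0.5 oz packs = 42.6 g) + (three 0.5 oz packs = 42.6 g) = 85.2 g.
85.2 g is within the rail limit of 100 g for Class 4.1.

Yes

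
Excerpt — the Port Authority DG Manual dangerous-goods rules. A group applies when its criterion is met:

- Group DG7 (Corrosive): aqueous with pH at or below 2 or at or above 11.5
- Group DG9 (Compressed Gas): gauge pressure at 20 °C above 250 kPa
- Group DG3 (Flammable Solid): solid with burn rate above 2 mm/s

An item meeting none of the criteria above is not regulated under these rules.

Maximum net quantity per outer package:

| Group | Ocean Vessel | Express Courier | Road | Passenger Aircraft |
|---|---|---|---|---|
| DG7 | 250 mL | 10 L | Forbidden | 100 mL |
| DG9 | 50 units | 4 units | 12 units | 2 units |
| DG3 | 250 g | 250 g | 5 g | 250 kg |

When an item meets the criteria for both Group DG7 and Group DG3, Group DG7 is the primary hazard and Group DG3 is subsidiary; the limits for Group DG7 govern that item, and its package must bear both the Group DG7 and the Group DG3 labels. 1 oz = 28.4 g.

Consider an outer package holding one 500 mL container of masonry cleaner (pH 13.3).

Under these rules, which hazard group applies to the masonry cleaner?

Group DG7

With pH 13.3 (≥ 11.5), the masonry cleaner falls in Group DG7.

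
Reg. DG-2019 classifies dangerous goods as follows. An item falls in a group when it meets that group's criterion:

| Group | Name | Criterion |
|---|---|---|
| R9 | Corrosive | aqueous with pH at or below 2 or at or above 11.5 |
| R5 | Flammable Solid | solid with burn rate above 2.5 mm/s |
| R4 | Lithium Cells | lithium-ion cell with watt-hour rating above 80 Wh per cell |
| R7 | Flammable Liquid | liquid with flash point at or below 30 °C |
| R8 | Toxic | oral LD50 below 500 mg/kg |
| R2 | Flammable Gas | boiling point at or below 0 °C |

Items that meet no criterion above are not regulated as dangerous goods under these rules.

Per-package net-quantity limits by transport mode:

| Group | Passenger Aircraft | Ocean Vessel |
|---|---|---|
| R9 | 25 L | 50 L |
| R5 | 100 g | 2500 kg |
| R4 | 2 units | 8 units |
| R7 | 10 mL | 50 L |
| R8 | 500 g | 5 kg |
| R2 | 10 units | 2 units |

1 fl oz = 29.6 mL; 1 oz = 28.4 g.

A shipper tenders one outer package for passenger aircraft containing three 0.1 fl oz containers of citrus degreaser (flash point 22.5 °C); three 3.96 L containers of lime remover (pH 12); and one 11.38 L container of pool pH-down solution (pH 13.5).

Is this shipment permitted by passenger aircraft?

Yes

Citrus degreaser: flash point 22.5 °C ≤ 30 °C → Group R7 (Flammable Liquid).
The lime remover has pH 12, which is ≥ 11.5, so it is Group R9 (Corrosive).
Pool pH-down solution: pH 13.5 ≥ 11.5 → Group R9 (Corrosive).
Total Group R9: (three 3.96 L containers = 11.88 L) + 11.38 L = 23.26 L.
That is within the Group R9 passenger aircraft limit of 25 L.
Group R7 quantity: three 0.1 fl oz containers = 8.88 mL.
8.88 mL is within the passenger aircraft limit of 10 mL for Group R7.
Every hazard group is within its passenger aircraft limit and no segregation rule is violated.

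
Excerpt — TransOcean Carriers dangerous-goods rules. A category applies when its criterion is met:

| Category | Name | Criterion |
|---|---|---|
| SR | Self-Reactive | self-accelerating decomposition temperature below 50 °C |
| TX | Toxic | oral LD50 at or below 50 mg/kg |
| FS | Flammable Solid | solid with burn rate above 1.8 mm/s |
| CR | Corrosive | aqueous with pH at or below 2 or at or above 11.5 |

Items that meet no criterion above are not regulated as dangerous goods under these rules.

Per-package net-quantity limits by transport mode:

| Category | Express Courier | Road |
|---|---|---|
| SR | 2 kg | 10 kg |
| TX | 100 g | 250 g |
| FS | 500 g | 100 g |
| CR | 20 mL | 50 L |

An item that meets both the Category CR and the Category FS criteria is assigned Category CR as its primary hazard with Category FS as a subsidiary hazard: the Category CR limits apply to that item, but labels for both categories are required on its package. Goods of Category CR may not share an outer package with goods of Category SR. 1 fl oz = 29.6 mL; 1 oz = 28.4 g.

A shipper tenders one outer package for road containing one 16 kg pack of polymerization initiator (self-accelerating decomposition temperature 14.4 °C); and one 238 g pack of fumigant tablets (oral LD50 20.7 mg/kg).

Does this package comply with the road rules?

Self-accelerating decomposition temperature 14.4 °C meets the Category SR criterion (Self-Reactive), so the polymerization initiator is Category SR.
With oral LD50 20.7 mg/kg (≤ 50 mg/kg), the fumigant tablets fall in Category TX.
Category SR quantity: 16 kg.
16 kg > 10 kg (road limit, Category SR) — over the limit.
Category TX quantity: 238 g.
238 g ≤ 250 g (road limit, Category TX) — within limit.
The segregation rule (Category CR with Category SR) does not apply to Category SR with Category TX.

No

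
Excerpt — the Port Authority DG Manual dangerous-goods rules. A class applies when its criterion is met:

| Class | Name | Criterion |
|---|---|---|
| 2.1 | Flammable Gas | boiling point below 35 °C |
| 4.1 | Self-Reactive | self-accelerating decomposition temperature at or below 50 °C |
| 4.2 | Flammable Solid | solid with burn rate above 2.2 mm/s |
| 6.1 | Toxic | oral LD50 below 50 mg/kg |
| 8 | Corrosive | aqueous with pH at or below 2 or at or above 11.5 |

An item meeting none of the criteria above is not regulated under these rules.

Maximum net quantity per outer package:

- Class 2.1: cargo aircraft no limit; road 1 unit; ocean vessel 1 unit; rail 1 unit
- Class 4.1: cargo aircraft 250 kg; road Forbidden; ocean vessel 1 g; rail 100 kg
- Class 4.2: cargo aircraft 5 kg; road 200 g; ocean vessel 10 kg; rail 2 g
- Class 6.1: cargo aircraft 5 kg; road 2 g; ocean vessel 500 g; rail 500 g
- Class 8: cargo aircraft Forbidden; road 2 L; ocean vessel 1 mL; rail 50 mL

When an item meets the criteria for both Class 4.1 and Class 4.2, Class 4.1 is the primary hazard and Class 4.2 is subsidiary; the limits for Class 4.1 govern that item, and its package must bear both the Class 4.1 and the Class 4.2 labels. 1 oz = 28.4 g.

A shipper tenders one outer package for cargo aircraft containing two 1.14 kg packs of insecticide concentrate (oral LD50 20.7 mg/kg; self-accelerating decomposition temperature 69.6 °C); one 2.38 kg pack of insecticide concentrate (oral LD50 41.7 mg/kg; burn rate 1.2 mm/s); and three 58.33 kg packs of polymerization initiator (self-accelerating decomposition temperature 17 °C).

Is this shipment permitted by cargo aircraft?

Yes

Oral LD50 20.7 mg/kg meets the Class 6.1 criterion (Toxic), so the insecticide concentrate is Class 6.1.
The insecticide concentrate has oral LD50 41.7 mg/kg, which is < 50 mg/kg, so it is Class 6.1 (Toxic).
Polymerization initiator: self-accelerating decomposition temperature 17 °C ≤ 50 °C → Class 4.1 (Self-Reactive).
Class 4.1 quantity: three 58.33 kg packs = 174.99 kg.
174.99 kg ≤ 250 kg (cargo aircraft limit, Class 4.1) — within limit.
Total Class 6.1: (two 1.14 kg packs = 2.28 kg) + 2.38 kg = 4.66 kg.
4.66 kg is within the cargo aircraft limit of 5 kg for Class 6.1.
Every hazard class is within its cargo aircraft limit and no segregation rule is violated.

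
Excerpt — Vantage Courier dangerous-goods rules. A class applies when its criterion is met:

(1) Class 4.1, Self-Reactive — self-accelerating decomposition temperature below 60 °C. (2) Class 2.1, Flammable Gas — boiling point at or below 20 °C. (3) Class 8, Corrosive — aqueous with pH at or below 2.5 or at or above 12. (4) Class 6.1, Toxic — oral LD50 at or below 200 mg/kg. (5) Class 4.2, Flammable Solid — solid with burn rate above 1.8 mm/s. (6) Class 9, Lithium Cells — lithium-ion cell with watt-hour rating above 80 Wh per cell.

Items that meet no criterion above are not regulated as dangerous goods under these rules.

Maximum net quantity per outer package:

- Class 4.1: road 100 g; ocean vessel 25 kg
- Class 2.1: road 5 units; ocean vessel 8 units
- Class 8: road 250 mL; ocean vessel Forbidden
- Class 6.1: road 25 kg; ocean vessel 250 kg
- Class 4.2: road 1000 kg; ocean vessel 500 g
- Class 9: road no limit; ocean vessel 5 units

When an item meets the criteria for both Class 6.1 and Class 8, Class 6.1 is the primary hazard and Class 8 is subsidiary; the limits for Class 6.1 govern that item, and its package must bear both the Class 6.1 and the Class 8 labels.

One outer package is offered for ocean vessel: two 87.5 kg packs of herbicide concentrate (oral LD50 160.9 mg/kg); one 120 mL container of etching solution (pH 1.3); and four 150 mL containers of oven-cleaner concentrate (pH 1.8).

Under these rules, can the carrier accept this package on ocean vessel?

Oral LD50 160.9 mg/kg meets the Class 6.1 criterion (Toxic), so the herbicide concentrate is Class 6.1.
Etching solution: pH 1.3 ≤ 2.5 → Class 8 (Corrosive).
With pH 1.8 (≤ 2.5), the oven-cleaner concentrate falls in Class 8.
Class 6.1 quantity: two 87.5 kg packs = 175 kg.
That is within the Class 6.1 ocean vessel limit of 250 kg.
Total Class 8: 120 mL + (four 150 mL containers = 600 mL) = 720 mL.
By ocean vessel, Class 8 is Forbidden regardless of quantity.

No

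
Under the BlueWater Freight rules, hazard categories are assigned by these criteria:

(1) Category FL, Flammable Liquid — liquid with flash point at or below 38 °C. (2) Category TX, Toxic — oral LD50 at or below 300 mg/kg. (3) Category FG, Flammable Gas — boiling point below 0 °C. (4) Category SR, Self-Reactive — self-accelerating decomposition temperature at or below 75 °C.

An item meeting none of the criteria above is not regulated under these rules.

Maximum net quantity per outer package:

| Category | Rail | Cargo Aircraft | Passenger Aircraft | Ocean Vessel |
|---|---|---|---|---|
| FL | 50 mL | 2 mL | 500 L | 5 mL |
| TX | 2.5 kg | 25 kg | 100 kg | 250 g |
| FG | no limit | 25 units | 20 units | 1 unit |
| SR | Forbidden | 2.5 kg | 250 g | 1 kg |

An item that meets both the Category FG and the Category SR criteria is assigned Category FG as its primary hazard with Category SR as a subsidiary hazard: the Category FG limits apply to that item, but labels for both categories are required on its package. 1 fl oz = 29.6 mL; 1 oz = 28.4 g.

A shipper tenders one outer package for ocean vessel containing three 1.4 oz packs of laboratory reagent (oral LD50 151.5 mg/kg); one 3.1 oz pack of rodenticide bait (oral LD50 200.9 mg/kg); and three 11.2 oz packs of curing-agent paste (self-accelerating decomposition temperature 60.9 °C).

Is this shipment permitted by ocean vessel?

Yes

With oral LD50 151.5 mg/kg (≤ 300 mg/kg), the laboratory reagent falls in Category TX.
Oral LD50 200.9 mg/kg meets the Category TX criterion (Toxic), so the rodenticide bait is Category TX.
With self-accelerating decomposition temperature 60.9 °C (≤ 75 °C), the curing-agent paste falls in Category SR.
Category TX net quantity: (three 1.4 oz packs = 119.28 g) + (one 3.1 oz pack = 88.04 g) = 207.32 g.
That is within the Category TX ocean vessel limit of 250 g.
Category SR quantity: three 11.2 oz packs = 954.24 g.
954.24 g ≤ 1 kg (ocean vessel limit, Category SR) — within limit.
Every hazard category is within its ocean vessel limit and no segregation rule is violated.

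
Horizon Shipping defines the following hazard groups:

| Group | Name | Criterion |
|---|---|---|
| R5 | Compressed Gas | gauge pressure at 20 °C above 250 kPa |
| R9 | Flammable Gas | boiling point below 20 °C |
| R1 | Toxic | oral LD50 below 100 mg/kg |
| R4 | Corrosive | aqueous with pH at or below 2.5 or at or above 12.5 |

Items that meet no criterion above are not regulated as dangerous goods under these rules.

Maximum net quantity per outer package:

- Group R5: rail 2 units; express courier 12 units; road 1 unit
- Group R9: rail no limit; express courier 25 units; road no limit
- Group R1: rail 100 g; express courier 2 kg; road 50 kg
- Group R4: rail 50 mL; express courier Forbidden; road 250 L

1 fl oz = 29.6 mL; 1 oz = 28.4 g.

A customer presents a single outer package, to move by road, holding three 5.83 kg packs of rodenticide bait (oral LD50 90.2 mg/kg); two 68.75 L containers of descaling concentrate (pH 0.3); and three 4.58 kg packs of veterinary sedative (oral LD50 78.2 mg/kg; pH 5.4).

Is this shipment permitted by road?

Yes

With oral LD50 90.2 mg/kg (< 100 mg/kg), the rodenticide bait falls in Group R1.
The descaling concentrate has pH 0.3, which is ≤ 2.5, so it is Group R4 (Corrosive).
With oral LD50 78.2 mg/kg (< 100 mg/kg), the veterinary sedative falls in Group R1.
Group R1 net quantity: (three 5.83 kg packs = 17.49 kg) + (three 4.58 kg packs = 13.74 kg) = 31.23 kg.
That is within the Group R1 road limit of 50 kg.
Group R4 quantity: two 68.75 L containers = 137.5 L.
That is within the Group R4 road limit of 250 L.
Every hazard group is within its road limit and no segregation rule is violated.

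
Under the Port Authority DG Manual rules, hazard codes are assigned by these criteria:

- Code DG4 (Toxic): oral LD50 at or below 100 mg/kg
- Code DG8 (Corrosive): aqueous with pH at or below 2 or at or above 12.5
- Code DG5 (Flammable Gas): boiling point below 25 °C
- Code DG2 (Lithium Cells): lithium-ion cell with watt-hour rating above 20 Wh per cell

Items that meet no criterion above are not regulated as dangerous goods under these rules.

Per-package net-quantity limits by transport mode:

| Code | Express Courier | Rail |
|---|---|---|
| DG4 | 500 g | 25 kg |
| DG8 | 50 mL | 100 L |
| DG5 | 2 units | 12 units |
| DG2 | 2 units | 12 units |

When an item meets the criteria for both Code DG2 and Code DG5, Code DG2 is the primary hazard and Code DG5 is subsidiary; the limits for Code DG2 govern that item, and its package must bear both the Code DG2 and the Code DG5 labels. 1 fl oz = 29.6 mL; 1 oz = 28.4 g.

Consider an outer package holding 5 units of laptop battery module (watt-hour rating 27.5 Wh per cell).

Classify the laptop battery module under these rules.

Code DG2

Laptop battery module: watt-hour rating 27.5 Wh per cell > 20 Wh per cell → Code DG2 (Lithium Cells).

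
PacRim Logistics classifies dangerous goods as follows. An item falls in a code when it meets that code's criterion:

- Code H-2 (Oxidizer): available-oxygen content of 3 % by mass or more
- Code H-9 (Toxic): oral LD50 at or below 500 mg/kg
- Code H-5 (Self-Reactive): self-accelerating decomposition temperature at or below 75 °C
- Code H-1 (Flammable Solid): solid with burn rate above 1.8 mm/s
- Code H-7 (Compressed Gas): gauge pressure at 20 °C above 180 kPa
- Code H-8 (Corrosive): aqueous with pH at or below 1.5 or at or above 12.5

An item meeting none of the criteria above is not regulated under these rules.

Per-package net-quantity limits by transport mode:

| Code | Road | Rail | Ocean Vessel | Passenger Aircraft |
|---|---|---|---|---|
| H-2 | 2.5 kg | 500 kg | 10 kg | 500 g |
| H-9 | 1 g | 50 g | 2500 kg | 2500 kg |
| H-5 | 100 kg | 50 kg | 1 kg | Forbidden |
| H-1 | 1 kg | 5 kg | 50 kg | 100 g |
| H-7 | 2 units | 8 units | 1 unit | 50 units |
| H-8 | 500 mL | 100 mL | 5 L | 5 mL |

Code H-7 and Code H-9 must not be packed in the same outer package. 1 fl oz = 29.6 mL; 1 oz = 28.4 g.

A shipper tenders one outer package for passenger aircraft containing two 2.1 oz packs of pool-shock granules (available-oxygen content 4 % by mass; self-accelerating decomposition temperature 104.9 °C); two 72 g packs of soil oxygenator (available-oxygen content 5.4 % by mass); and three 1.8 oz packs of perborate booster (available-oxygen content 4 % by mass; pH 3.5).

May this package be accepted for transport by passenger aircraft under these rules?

Yes

The pool-shock granules have available-oxygen content 4 % by mass, which is ≥ 3 % by mass, so they are Code H-2 (Oxidizer).
With available-oxygen content 5.4 % by mass (≥ 3 % by mass), the soil oxygenator falls in Code H-2.
The perborate booster has available-oxygen content 4 % by mass, which is ≥ 3 % by mass, so it is Code H-2 (Oxidizer).
Code H-2 net quantity: (two 2.1 oz packs = 119.28 g) + (two 72 g packs = 144 g) + (three 1.8 oz packs = 153.36 g) = 416.64 g.
416.64 g is within the passenger aircraft limit of 500 g for Code H-2.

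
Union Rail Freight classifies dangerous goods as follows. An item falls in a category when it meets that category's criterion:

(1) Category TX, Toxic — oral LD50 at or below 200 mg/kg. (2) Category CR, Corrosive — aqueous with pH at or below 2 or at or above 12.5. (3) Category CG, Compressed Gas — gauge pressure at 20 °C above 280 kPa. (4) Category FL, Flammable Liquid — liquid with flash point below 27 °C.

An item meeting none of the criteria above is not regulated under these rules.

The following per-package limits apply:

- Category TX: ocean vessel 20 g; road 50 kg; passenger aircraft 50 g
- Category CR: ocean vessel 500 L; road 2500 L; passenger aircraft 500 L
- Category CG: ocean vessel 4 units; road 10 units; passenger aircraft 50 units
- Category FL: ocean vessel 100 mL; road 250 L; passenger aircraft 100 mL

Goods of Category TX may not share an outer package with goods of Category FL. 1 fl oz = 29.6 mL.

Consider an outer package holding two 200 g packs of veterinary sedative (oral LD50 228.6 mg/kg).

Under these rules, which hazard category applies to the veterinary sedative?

Not regulated

oral LD50 228.6 mg/kg is not below 200 mg/kg, so Category TX does not apply.
No criterion is met, so the item is not regulated.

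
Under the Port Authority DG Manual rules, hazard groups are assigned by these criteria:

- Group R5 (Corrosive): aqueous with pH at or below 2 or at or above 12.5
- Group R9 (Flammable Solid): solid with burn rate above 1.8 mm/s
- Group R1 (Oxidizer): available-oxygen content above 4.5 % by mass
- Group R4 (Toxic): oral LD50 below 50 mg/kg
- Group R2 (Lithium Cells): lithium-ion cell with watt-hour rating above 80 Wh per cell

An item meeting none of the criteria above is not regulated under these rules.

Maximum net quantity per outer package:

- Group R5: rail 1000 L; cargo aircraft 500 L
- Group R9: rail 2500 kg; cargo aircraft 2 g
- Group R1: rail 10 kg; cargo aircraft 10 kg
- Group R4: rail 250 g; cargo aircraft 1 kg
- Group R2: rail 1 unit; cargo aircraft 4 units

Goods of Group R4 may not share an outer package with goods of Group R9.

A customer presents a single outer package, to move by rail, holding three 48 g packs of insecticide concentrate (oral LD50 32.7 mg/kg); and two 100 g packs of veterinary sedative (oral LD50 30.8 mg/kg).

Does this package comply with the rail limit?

Insecticide concentrate: oral LD50 32.7 mg/kg < 50 mg/kg → Group R4 (Toxic).
The veterinary sedative has oral LD50 30.8 mg/kg, which is < 50 mg/kg, so it is Group R4 (Toxic).
Group R4 net quantity: (three 48 g packs = 144 g) + (two 100 g packs = 200 g) = 344 g.
344 g > 250 g (rail limit, Group R4) — over the limit.

No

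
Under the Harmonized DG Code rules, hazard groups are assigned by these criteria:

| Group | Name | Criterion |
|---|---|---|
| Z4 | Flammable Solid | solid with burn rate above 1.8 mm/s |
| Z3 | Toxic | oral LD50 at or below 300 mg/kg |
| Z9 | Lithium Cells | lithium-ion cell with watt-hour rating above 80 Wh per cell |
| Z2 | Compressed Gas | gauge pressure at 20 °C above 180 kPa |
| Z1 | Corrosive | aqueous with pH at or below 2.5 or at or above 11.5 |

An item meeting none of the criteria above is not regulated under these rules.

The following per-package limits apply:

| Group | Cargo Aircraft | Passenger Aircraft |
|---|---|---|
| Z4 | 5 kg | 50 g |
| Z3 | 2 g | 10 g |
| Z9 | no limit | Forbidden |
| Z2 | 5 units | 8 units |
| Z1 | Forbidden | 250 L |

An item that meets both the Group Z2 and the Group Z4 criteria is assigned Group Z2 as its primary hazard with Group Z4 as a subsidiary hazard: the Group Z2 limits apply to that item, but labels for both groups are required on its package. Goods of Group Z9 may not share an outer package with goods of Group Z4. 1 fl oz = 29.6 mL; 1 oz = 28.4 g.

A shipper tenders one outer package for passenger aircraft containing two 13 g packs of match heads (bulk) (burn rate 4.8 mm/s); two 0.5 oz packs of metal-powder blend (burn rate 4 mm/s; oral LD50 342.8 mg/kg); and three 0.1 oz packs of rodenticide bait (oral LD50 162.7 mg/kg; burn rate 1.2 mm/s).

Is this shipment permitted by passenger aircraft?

No

Match heads (bulk): burn rate 4.8 mm/s > 1.8 mm/s → Group Z4 (Flammable Solid).
With burn rate 4 mm/s (> 1.8 mm/s), the metal-powder blend falls in Group Z4.
Rodenticide bait: oral LD50 162.7 mg/kg ≤ 300 mg/kg → Group Z3 (Toxic).
Total Group Z4: (two 13 g packs = 26 g) + (two 0.5 oz packs = 28.4 g) = 54.4 g.
54.4 g > 50 g (passenger aircraft limit, Group Z4) — over the limit.
Group Z3 quantity: three 0.1 oz packs = 8.52 g.
8.52 g ≤ 10 g (passenger aircraft limit, Group Z3) — within limit.
The segregation rule (Group Z9 with Group Z4) does not apply to Group Z4 with Group Z3.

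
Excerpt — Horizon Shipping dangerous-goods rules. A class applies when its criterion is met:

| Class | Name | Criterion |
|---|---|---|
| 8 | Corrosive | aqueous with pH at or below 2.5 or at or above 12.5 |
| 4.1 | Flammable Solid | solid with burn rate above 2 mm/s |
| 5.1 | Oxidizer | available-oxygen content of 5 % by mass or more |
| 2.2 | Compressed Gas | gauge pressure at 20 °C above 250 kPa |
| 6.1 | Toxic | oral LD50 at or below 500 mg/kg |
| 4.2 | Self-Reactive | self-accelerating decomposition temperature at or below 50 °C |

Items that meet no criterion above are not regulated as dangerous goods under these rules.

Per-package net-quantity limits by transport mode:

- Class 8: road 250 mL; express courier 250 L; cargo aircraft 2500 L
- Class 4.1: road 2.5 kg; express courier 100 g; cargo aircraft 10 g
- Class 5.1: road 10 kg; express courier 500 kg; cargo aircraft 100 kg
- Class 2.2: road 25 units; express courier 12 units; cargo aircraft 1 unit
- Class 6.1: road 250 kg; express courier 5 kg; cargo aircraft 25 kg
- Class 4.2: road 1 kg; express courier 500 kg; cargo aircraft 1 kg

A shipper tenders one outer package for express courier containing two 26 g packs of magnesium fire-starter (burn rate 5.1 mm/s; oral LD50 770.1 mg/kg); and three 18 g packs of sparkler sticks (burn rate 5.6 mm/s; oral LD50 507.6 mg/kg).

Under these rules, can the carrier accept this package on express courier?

With burn rate 5.1 mm/s (> 2 mm/s), the magnesium fire-starter falls in Class 4.1.
The sparkler sticks have burn rate 5.6 mm/s, which is > 2 mm/s, so they are Class 4.1 (Flammable Solid).
Class 4.1 net quantity: (two 26 g packs = 52 g) + (three 18 g packs = 54 g) = 106 g.
106 g > 100 g (express courier limit, Class 4.1) — over the limit.

No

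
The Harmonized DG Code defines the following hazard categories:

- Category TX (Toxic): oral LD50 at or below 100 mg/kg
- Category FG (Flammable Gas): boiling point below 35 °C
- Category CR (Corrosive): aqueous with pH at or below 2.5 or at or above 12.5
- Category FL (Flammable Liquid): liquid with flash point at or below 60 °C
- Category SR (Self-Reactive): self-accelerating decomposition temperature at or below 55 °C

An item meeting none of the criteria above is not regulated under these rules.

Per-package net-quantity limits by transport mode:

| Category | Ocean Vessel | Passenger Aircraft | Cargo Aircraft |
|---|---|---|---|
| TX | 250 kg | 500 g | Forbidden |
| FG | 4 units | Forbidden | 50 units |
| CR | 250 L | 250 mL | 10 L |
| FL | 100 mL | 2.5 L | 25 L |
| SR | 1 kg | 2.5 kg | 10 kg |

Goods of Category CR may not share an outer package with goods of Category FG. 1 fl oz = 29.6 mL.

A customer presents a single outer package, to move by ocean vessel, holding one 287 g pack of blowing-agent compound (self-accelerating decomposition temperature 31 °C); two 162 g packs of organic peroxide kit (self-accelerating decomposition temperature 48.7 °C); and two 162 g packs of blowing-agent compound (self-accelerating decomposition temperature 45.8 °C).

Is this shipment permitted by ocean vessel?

Blowing-agent compound: self-accelerating decomposition temperature 31 °C ≤ 55 °C → Category SR (Self-Reactive).
The organic peroxide kit has self-accelerating decomposition temperature 48.7 °C, which is ≤ 55 °C, so it is Category SR (Self-Reactive).
Blowing-agent compound: self-accelerating decomposition temperature 45.8 °C ≤ 55 °C → Category SR (Self-Reactive).
Total Category SR: 287 g + (two 162 g packs = 324 g) + (two 162 g packs = 324 g) = 935 g.
That is within the Category SR ocean vessel limit of 1 kg.

Yes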